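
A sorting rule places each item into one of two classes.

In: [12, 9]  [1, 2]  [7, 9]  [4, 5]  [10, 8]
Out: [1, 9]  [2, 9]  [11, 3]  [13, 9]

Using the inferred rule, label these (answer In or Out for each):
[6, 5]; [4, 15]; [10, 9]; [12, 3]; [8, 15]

In, Out, In, Out, Out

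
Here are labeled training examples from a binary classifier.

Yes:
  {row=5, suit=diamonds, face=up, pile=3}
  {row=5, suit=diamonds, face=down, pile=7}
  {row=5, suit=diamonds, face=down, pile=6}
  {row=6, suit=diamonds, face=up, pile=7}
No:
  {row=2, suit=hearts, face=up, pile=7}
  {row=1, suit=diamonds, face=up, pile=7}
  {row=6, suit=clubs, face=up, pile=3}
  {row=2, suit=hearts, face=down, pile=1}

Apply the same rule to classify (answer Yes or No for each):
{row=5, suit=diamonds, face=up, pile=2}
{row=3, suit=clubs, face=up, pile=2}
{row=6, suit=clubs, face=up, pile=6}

Yes, No, No

The common property of the 'Yes' items is: suit is diamonds AND row ≥ 2. No 'No' item has it.
{row=5, suit=diamonds, face=up, pile=2}: Yes (suit is diamonds, row = 5).
{row=3, suit=clubs, face=up, pile=2}: No (suit is clubs, row = 3).
{row=6, suit=clubs, face=up, pile=6}: No (suit is clubs, row = 6).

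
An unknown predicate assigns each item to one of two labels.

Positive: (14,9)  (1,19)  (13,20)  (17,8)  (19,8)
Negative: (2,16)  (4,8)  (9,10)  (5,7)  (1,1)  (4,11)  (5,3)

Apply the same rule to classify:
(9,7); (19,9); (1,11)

'Positive' ⟺ sum ≥ 20.

Negative, Positive, Negative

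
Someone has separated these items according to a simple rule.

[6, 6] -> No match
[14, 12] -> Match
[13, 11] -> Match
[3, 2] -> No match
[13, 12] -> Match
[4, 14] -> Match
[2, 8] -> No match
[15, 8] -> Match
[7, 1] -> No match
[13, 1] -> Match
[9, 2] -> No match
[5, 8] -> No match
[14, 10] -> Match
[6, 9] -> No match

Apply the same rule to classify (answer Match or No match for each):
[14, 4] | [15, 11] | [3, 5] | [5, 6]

Match, Match, No match, No match

'Match' ⟺ max ≥ 10.
[14, 4]: max 14 — has this property, so Match.
[15, 11]: max 15 — has this property, so Match.
[3, 5]: max 5 — does not satisfy this, so No match.
[5, 6]: max 6 — does not satisfy this, so No match.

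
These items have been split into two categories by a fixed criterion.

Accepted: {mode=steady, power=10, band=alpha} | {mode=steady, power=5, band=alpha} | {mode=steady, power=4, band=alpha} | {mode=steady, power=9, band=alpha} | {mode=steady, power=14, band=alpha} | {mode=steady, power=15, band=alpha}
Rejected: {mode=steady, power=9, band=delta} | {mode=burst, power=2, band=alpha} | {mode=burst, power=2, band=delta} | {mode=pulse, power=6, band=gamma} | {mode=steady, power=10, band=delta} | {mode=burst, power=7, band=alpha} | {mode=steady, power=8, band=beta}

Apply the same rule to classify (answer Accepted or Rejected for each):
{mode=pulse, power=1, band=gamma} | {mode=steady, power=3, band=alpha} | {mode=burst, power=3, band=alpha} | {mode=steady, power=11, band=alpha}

'Accepted' ⟺ band is alpha AND mode is steady.

Rejected, Accepted, Rejected, Accepted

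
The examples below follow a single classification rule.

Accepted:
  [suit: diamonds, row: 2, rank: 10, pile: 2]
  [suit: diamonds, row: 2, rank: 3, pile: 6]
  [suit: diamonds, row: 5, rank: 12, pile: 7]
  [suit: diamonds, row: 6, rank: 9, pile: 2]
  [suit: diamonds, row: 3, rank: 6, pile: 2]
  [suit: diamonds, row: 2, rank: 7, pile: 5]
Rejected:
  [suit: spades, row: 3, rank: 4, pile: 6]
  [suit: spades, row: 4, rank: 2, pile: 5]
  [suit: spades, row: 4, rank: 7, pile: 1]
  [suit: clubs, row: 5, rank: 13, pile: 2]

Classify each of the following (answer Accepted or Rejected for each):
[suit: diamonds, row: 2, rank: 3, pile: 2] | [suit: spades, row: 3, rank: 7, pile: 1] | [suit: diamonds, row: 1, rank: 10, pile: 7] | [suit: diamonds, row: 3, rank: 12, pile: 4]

Accepted, Rejected, Accepted, Accepted

One predicate separates the groups cleanly: suit is diamonds.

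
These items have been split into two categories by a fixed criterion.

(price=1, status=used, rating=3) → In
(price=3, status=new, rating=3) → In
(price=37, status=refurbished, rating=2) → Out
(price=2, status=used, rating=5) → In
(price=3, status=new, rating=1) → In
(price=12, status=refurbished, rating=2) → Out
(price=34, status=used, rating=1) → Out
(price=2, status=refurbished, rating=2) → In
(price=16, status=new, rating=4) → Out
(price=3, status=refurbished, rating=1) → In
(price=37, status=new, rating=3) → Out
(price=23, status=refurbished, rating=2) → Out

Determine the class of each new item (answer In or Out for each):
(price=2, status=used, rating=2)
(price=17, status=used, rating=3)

Every 'In' example satisfies: price ≤ 3. None of the 'Out' examples do.
(price=2, status=used, rating=2) — price = 2, hence In.
(price=17, status=used, rating=3) — price = 17, hence Out.

In, Out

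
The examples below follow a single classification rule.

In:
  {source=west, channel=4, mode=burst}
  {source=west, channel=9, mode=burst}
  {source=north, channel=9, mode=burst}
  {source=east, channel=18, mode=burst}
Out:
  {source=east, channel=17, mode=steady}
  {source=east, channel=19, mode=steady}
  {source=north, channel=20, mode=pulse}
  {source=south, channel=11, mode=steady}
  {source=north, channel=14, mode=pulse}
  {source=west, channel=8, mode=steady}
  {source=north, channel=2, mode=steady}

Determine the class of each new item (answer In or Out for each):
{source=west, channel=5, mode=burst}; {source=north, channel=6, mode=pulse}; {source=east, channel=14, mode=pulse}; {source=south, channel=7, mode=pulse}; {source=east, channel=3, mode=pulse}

In, Out, Out, Out, Out

The classifier is using: mode is burst.
{source=west, channel=5, mode=burst} → mode is burst → In. {source=north, channel=6, mode=pulse} → mode is pulse → Out. {source=east, channel=14, mode=pulse} → mode is pulse → Out. {source=south, channel=7, mode=pulse} → mode is pulse → Out. {source=east, channel=3, mode=pulse} → mode is pulse → Out.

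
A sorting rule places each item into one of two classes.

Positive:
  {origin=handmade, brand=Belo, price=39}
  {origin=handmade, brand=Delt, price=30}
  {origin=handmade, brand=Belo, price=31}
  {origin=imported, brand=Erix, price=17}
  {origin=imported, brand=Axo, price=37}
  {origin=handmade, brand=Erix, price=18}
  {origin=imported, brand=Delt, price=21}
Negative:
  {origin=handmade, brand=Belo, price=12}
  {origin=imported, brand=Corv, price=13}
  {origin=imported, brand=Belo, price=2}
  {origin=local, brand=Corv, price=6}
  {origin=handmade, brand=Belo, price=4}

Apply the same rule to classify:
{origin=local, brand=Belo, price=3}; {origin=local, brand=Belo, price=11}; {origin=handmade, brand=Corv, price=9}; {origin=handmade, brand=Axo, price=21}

Negative, Negative, Negative, Positive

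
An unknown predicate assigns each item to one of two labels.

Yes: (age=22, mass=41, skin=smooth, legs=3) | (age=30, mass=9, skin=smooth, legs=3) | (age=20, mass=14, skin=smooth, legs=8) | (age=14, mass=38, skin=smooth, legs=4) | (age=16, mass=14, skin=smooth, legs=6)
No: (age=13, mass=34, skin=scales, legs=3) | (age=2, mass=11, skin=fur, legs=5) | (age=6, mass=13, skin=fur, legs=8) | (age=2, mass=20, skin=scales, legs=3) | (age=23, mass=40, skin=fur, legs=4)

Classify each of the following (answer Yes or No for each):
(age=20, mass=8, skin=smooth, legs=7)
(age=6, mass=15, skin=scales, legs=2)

Checking candidate rules against both groups, what survives is: skin is smooth.
(age=20, mass=8, skin=smooth, legs=7): skin is smooth — fits, so Yes.
(age=6, mass=15, skin=scales, legs=2): skin is scales — does not satisfy this, so No.

Yes, No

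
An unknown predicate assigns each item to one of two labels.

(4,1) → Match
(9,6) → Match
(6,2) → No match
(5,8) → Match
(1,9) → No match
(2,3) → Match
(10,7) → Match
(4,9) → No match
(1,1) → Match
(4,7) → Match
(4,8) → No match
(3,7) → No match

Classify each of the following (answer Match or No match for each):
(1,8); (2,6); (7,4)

The common property of the 'Match' items is: |first − second| ≤ 3. No 'No match' item has it.
No match: (1,8), since |1−8| = 7.
No match: (2,6), since |2−6| = 4.
Match: (7,4), since |7−4| = 3.

No match, No match, Match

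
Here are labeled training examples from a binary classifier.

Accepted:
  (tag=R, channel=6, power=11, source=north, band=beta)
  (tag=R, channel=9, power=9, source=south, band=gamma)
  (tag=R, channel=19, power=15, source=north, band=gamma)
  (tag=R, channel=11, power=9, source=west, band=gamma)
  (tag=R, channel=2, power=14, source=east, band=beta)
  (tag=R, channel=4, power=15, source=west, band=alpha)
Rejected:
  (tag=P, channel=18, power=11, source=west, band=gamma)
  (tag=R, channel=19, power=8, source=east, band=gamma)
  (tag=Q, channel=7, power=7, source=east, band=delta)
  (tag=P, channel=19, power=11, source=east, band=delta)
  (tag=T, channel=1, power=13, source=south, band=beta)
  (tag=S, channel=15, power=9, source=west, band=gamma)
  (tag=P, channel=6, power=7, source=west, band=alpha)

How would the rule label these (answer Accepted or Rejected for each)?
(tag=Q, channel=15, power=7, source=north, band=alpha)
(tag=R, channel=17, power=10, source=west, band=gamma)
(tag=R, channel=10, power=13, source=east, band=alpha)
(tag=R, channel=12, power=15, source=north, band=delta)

Rule: tag is R AND power ≥ 9. This holds for each 'Accepted' example and fails for each 'Rejected' one.
(tag=Q, channel=15, power=7, source=north, band=alpha): tag is Q, power = 7 — doesn't match, so Rejected.
(tag=R, channel=17, power=10, source=west, band=gamma): tag is R, power = 10 — satisfies this, so Accepted.
(tag=R, channel=10, power=13, source=east, band=alpha): tag is R, power = 13 — satisfies this, so Accepted.
(tag=R, channel=12, power=15, source=north, band=delta): tag is R, power = 15 — satisfies this, so Accepted.

Rejected, Accepted, Accepted, Accepted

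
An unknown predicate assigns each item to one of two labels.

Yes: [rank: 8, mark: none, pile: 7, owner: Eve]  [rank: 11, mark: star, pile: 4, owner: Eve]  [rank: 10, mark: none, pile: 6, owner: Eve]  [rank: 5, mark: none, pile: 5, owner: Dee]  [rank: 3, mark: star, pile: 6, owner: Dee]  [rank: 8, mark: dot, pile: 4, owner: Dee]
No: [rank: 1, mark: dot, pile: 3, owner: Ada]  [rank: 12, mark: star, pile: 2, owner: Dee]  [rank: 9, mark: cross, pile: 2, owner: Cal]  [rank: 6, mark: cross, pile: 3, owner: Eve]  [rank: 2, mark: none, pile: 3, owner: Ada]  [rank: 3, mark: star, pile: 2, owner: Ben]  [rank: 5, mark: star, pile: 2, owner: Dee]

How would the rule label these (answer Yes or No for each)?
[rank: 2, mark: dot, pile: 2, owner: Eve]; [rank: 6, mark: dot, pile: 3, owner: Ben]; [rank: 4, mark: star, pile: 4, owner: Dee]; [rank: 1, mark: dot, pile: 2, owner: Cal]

No, No, Yes, No

The simplest hypothesis consistent with all the labels is: pile ≥ 4.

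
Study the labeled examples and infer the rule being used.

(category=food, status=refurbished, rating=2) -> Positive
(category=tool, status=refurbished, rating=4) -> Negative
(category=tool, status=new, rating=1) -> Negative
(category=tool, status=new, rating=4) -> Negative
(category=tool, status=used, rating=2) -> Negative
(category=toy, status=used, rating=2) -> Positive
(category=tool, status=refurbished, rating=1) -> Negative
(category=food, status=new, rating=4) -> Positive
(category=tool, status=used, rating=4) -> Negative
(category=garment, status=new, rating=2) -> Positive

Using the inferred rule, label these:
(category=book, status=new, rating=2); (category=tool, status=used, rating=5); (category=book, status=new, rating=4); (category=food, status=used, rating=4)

Positive, Negative, Positive, Positive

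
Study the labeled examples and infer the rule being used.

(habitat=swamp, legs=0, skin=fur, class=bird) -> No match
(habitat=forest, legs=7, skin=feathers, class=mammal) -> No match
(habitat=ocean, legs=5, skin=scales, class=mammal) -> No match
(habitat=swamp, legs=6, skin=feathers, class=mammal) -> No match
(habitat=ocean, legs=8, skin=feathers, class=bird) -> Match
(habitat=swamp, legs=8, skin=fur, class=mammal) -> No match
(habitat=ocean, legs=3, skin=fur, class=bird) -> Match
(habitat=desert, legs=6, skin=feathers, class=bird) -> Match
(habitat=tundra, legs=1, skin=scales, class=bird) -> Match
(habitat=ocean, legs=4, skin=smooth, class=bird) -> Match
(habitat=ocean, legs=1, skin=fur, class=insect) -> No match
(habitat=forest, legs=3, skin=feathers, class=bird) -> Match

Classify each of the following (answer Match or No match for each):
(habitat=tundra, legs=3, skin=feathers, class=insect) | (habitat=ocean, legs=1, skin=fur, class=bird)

The rule appears to be: class is bird AND legs ≥ 1.
No match: (habitat=tundra, legs=3, skin=feathers, class=insect), since class is insect, legs = 3. Match: (habitat=ocean, legs=1, skin=fur, class=bird), since class is bird, legs = 1.

No match, Match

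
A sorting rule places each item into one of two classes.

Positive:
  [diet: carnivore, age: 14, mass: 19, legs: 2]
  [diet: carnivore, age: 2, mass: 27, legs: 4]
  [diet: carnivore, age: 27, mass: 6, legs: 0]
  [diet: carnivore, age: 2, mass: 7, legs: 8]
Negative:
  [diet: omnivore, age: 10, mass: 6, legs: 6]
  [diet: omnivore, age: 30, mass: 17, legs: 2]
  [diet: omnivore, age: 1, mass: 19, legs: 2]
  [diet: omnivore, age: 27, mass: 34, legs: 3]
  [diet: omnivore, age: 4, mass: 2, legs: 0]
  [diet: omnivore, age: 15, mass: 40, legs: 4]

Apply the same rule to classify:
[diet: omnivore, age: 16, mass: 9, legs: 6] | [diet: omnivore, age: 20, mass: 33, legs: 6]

Negative, Negative

The distinguishing property — diet is carnivore — holds for all the 'Positive' cases and none of the 'Negative' cases.
[diet: omnivore, age: 16, mass: 9, legs: 6] — diet is omnivore, hence Negative. [diet: omnivore, age: 20, mass: 33, legs: 6] — diet is omnivore, hence Negative.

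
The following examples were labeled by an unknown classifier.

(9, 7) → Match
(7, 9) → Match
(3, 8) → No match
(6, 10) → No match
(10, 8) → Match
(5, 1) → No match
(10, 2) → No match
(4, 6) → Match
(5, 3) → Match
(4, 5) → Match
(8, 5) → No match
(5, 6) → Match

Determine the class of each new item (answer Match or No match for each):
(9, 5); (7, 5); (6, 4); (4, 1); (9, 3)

No match, Match, Match, No match, No match

The rule appears to be: |first − second| ≤ 2.
No match: (9, 5), since |9−5| = 4. Match: (7, 5), since |7−5| = 2. Match: (6, 4), since |6−4| = 2. No match: (4, 1), since |4−1| = 3. No match: (9, 3), since |9−3| = 6.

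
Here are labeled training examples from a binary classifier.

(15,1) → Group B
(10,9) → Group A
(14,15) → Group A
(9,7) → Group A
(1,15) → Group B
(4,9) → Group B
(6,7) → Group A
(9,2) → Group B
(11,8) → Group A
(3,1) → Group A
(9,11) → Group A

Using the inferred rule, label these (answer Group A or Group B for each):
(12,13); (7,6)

Group A, Group A

The rule appears to be: |first − second| ≤ 3.
(12,13): |12−13| = 1 — has this property, so Group A. (7,6): |7−6| = 1 — has this property, so Group A.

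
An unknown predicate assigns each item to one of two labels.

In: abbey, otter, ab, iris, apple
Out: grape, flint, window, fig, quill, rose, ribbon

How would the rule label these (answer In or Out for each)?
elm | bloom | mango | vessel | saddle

In, Out, Out, Out, Out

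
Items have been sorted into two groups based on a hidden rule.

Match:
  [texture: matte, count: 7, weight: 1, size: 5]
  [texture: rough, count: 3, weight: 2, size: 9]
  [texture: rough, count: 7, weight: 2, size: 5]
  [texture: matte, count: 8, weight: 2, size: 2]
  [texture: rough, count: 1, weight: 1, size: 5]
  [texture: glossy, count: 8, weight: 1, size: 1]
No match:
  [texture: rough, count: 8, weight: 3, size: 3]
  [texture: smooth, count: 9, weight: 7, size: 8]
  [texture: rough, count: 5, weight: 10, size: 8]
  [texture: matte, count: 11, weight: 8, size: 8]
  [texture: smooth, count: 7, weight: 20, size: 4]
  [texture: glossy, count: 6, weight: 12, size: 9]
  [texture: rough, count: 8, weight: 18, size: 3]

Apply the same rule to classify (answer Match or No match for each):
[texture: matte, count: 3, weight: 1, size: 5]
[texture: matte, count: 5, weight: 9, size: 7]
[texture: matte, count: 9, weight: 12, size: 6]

The classifier is using: weight ≤ 2.
[texture: matte, count: 3, weight: 1, size: 5] — weight = 1, hence Match.
[texture: matte, count: 5, weight: 9, size: 7] — weight = 9, hence No match.
[texture: matte, count: 9, weight: 12, size: 6] — weight = 12, hence No match.

Match, No match, No match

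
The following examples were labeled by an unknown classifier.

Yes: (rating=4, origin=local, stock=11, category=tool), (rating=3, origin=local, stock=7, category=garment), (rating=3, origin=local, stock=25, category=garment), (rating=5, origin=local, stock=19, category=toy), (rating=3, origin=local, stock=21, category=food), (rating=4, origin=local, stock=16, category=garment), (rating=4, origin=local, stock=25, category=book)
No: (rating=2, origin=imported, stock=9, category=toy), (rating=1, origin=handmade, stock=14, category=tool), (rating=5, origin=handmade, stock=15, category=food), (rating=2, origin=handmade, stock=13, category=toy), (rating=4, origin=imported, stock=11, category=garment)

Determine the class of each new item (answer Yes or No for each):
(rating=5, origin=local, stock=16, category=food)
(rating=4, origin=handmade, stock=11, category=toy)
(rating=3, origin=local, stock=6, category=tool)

The rule appears to be: origin is local.
(rating=5, origin=local, stock=16, category=food) — origin is local, hence Yes. (rating=4, origin=handmade, stock=11, category=toy) — origin is handmade, hence No. (rating=3, origin=local, stock=6, category=tool) — origin is local, hence Yes.

Yes, No, Yes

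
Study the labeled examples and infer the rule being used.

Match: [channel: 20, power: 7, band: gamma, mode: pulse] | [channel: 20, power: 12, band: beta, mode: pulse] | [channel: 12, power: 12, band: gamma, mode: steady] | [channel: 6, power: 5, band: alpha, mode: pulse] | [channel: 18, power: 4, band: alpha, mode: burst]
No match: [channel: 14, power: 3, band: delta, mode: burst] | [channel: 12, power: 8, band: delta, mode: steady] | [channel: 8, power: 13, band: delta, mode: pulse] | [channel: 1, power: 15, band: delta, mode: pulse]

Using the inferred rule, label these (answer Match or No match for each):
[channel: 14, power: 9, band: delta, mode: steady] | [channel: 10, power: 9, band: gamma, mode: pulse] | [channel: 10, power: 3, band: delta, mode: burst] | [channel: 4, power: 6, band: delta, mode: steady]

No match, Match, No match, No match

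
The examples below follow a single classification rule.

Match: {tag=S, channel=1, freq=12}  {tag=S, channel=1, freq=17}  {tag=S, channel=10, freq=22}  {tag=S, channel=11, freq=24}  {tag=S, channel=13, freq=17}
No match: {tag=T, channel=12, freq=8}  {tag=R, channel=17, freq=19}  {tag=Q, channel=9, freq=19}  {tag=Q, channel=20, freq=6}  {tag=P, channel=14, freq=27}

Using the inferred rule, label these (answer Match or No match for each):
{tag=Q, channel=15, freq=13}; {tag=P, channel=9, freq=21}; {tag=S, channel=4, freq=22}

No match, No match, Match

The rule appears to be: tag is S.
{tag=Q, channel=15, freq=13} — tag is Q, hence No match. {tag=P, channel=9, freq=21} — tag is P, hence No match. {tag=S, channel=4, freq=22} — tag is S, hence Match.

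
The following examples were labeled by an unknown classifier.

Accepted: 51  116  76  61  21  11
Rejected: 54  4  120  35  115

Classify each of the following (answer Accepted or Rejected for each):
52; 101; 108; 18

The rule appears to be: ≡ 1 (mod 5).
52 — 52 mod 5 = 2, hence Rejected.
101 — 101 mod 5 = 1, hence Accepted.
108 — 108 mod 5 = 3, hence Rejected.
18 — 18 mod 5 = 3, hence Rejected.

Rejected, Accepted, Rejected, Rejected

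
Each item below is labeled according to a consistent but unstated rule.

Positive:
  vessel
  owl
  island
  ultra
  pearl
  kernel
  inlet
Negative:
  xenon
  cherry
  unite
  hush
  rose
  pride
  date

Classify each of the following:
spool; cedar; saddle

All 'Positive' examples share one property — contains 'l' — and every 'Negative' example lacks it.
spool: has 'l' — fits, so Positive. cedar: no 'l' — does not pass, so Negative. saddle: has 'l' — fits, so Positive.

Positive, Negative, Positive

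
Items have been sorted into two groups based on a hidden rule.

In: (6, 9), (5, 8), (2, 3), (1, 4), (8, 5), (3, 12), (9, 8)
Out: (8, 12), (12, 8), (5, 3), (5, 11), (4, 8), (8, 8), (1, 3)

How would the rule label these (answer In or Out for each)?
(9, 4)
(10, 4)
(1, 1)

In, Out, Out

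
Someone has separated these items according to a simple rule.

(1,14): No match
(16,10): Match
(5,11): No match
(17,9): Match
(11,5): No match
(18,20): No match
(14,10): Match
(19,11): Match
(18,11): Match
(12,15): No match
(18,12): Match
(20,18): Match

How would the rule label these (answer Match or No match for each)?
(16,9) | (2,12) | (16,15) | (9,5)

Match, No match, Match, No match

All 'Match' examples share one property — first > second AND sum ≥ 24 — and every 'No match' example lacks it.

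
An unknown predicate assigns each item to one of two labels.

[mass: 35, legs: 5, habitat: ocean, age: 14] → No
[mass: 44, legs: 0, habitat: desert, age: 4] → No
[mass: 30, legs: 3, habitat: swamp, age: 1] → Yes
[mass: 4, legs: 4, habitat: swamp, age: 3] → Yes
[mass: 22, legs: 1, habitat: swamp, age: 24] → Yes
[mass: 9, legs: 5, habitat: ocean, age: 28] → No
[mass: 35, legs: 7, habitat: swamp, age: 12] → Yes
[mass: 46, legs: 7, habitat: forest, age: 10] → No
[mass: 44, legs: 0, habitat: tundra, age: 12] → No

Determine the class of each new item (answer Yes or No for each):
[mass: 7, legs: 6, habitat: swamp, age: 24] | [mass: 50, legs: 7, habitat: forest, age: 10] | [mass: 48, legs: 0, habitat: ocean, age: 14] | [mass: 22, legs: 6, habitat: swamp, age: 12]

Yes, No, No, Yes

The classifier is using: habitat is swamp.
[mass: 7, legs: 6, habitat: swamp, age: 24] — habitat is swamp, hence Yes. [mass: 50, legs: 7, habitat: forest, age: 10] — habitat is forest, hence No. [mass: 48, legs: 0, habitat: ocean, age: 14] — habitat is ocean, hence No. [mass: 22, legs: 6, habitat: swamp, age: 12] — habitat is swamp, hence Yes.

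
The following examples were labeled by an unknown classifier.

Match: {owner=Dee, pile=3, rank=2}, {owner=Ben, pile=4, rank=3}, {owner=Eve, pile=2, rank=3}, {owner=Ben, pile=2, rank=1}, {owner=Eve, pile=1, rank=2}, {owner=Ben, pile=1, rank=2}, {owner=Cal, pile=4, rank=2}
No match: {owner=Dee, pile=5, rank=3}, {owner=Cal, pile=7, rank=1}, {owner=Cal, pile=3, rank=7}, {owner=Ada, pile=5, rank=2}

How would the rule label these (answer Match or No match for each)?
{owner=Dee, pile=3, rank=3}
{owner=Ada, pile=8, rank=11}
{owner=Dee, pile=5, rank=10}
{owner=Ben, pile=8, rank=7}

The common property of the 'Match' items is: pile ≤ 4 AND rank ≤ 3. No 'No match' item has it.
{owner=Dee, pile=3, rank=3}: pile = 3, rank = 3, satisfies this → Match.
{owner=Ada, pile=8, rank=11}: pile = 8, rank = 11, fails the rule → No match.
{owner=Dee, pile=5, rank=10}: pile = 5, rank = 10, fails the rule → No match.
{owner=Ben, pile=8, rank=7}: pile = 8, rank = 7, fails the rule → No match.

Match, No match, No match, No match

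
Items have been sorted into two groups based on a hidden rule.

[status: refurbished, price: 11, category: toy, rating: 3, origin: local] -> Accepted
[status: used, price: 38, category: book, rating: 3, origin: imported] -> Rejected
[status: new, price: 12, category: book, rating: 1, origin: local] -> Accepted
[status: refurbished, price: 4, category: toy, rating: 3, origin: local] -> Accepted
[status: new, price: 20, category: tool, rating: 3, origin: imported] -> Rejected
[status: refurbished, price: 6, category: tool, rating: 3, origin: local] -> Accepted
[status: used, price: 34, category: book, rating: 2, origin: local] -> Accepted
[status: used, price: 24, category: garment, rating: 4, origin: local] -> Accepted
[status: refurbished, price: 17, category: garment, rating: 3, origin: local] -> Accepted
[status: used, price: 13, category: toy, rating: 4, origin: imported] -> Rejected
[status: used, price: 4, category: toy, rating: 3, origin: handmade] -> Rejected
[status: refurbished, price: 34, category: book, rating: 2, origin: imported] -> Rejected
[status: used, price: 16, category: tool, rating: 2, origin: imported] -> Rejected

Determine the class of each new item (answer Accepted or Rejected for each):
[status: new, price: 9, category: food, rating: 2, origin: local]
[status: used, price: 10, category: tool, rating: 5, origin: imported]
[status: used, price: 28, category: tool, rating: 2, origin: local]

Rule: origin is local. This holds for each 'Accepted' example and fails for each 'Rejected' one.
[status: new, price: 9, category: food, rating: 2, origin: local]: Accepted (origin is local). [status: used, price: 10, category: tool, rating: 5, origin: imported]: Rejected (origin is imported). [status: used, price: 28, category: tool, rating: 2, origin: local]: Accepted (origin is local).

Accepted, Rejected, Accepted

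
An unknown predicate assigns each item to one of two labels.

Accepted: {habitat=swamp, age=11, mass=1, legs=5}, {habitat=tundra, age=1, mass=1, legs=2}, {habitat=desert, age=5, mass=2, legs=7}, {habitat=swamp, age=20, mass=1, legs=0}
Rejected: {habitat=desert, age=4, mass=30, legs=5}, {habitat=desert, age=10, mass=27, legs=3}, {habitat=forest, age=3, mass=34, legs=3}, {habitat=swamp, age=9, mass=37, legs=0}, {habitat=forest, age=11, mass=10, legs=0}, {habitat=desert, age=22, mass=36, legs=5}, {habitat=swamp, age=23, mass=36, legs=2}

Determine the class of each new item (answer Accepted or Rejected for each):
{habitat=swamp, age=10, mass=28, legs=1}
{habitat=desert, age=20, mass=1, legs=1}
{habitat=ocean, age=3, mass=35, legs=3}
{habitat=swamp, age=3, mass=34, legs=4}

A rule that fits every label: mass ≤ 2 — true of each 'Accepted' example, false of each 'Rejected' one.

Rejected, Accepted, Rejected, Rejected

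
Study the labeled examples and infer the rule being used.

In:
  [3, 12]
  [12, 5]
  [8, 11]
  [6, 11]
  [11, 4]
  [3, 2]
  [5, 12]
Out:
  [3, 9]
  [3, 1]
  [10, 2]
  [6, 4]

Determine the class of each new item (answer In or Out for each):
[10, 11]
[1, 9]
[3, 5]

The rule appears to be: sum is odd.
[10, 11]: 10+11 = 21 — fits, so In. [1, 9]: 1+9 = 10 — doesn't qualify, so Out. [3, 5]: 3+5 = 8 — doesn't qualify, so Out.

In, Out, Out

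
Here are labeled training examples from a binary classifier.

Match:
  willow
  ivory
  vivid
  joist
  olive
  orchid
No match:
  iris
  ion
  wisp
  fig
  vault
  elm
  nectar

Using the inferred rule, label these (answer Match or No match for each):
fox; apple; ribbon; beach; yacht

No match, No match, Match, No match, No match

'Match' ⟺ length ≥ 5 AND contains 'i'.
fox: length 3, no 'i', fails the rule → No match. apple: length 5, no 'i', fails the rule → No match. ribbon: length 6, has 'i', passes → Match. beach: length 5, no 'i', fails the rule → No match. yacht: length 5, no 'i', fails the rule → No match.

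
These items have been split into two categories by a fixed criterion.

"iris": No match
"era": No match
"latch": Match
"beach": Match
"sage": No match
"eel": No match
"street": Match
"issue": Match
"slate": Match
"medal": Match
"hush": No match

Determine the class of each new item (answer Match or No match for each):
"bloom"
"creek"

Match, Match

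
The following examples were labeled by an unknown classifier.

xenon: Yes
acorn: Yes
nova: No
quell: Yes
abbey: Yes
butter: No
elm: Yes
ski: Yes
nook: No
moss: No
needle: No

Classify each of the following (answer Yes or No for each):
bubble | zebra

The classifier is using: odd length.
bubble: length 6, does not pass → No.
zebra: length 5, fits → Yes.

No, Yes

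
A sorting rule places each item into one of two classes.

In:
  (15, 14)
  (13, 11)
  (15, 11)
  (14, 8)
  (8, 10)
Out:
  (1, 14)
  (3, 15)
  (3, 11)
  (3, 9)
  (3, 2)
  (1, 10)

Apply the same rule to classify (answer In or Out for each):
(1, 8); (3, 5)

Out, Out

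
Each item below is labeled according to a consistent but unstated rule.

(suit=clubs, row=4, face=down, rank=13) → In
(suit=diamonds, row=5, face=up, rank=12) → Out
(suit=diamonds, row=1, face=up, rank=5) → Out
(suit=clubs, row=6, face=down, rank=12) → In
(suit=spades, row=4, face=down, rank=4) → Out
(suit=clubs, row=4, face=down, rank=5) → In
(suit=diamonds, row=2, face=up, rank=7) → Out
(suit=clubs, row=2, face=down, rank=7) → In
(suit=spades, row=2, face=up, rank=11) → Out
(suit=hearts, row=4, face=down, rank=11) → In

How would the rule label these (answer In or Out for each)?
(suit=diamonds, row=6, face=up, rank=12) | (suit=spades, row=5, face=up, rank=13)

Out, Out

The simplest hypothesis consistent with all the labels is: face is down AND rank ≥ 5.
(suit=diamonds, row=6, face=up, rank=12) → face is up, rank = 12 → Out. (suit=spades, row=5, face=up, rank=13) → face is up, rank = 13 → Out.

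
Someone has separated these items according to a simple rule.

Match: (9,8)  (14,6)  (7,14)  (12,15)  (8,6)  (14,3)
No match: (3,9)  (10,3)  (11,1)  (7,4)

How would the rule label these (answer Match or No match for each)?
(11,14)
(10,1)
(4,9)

Match, No match, No match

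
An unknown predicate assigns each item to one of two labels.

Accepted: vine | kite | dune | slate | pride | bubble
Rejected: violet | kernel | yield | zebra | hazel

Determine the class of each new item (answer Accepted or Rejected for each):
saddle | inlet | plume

Accepted, Rejected, Accepted

Rule: ends with 'e'. This holds for each 'Accepted' example and fails for each 'Rejected' one.
saddle: ends with 'e', checks out → Accepted. inlet: ends with 't', fails this test → Rejected. plume: ends with 'e', checks out → Accepted.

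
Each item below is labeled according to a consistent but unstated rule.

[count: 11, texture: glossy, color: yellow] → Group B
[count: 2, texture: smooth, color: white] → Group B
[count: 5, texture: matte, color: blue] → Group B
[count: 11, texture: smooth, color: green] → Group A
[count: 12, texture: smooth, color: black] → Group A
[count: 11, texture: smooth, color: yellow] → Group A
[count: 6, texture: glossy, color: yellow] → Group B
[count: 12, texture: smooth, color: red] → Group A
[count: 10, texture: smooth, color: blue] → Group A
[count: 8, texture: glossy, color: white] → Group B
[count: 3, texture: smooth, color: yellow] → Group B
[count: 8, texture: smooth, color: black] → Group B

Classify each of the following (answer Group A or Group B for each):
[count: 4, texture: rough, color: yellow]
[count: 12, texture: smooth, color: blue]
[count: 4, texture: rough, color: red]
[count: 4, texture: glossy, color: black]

Every 'Group A' example satisfies: texture is smooth AND count ≥ 10. None of the 'Group B' examples do.
[count: 4, texture: rough, color: yellow]: texture is rough, count = 4 — doesn't match, so Group B.
[count: 12, texture: smooth, color: blue]: texture is smooth, count = 12 — satisfies this, so Group A.
[count: 4, texture: rough, color: red]: texture is rough, count = 4 — doesn't match, so Group B.
[count: 4, texture: glossy, color: black]: texture is glossy, count = 4 — doesn't match, so Group B.

Group B, Group A, Group B, Group B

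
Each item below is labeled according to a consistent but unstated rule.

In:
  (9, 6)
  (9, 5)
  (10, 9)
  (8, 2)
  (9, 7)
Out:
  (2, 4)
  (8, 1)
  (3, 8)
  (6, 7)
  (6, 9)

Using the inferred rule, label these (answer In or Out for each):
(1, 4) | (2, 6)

Out, Out

The classifier is using: first > second AND sum ≥ 10.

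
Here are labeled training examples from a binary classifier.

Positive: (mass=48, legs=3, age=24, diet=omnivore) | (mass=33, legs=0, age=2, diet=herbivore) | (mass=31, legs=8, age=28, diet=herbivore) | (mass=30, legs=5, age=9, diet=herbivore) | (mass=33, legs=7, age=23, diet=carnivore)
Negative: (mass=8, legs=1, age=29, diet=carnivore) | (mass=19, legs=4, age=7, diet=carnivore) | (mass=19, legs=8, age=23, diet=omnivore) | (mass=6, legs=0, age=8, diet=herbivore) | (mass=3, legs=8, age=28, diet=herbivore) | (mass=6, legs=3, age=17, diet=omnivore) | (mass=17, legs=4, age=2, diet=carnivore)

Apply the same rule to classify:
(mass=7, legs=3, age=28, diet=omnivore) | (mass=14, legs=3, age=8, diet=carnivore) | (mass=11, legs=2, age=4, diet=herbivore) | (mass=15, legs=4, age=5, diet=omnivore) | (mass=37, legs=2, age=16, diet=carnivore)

Negative, Negative, Negative, Negative, Positive

The distinguishing property — mass ≥ 30 — holds for all the 'Positive' cases and none of the 'Negative' cases.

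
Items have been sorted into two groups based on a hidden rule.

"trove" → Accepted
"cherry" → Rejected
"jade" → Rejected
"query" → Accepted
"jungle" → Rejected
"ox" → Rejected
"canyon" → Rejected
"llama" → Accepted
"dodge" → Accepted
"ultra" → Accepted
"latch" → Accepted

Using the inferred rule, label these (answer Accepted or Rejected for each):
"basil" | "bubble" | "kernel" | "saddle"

Accepted, Rejected, Rejected, Rejected

The classifier is using: odd length.
"basil": Accepted (length 5).
"bubble": Rejected (length 6).
"kernel": Rejected (length 6).
"saddle": Rejected (length 6).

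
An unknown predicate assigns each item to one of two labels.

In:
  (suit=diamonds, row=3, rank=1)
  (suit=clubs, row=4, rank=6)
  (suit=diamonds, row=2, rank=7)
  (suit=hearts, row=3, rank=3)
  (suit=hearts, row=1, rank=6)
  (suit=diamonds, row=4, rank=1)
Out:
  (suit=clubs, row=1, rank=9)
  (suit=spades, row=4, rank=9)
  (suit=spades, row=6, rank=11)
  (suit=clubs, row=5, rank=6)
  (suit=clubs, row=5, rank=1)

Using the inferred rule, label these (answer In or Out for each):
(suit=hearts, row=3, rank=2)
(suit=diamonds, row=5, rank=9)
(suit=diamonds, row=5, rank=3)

'In' ⟺ row ≤ 4 AND rank ≤ 7.
(suit=hearts, row=3, rank=2) → row = 3, rank = 2 → In. (suit=diamonds, row=5, rank=9) → row = 5, rank = 9 → Out. (suit=diamonds, row=5, rank=3) → row = 5, rank = 3 → Out.

In, Out, Out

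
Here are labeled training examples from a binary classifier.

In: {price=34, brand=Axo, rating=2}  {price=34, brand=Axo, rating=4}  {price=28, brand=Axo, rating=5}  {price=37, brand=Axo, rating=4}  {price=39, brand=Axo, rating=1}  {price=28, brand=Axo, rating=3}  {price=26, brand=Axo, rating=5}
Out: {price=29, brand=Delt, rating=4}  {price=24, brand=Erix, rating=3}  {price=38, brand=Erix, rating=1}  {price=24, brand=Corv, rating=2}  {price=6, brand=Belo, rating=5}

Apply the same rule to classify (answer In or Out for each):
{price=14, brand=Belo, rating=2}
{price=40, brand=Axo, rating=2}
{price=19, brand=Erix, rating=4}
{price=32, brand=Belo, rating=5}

Out, In, Out, Out

'In' ⟺ brand is Axo.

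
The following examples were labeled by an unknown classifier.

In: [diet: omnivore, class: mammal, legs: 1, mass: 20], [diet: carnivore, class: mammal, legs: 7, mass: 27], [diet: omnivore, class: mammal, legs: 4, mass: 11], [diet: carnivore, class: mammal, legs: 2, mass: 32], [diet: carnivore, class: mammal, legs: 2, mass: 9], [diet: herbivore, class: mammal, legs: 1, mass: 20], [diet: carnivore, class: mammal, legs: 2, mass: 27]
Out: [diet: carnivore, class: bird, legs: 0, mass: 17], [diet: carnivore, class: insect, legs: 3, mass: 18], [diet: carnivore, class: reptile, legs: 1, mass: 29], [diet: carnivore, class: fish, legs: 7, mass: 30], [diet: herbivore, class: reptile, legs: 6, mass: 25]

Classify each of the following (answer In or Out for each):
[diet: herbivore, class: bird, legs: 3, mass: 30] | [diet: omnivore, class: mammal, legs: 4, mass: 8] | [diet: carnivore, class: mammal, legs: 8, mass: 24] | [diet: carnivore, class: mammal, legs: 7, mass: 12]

The classifier is using: class is mammal.

Out, In, In, In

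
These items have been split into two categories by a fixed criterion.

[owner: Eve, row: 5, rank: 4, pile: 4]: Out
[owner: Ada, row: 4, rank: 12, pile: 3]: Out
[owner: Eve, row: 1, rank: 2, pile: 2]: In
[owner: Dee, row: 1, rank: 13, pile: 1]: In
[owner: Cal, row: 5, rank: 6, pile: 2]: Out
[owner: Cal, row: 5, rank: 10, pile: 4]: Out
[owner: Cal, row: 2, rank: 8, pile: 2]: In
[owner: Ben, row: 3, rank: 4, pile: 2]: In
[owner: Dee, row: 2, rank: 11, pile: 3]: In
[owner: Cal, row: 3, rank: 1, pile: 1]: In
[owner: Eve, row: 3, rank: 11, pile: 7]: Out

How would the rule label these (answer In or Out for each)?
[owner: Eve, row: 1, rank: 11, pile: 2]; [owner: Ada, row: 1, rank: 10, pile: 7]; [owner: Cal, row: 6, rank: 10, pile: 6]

A rule that fits every label: row ≤ 3 AND pile ≤ 3 — true of each 'In' example, false of each 'Out' one.
[owner: Eve, row: 1, rank: 11, pile: 2] → row = 1, pile = 2 → In. [owner: Ada, row: 1, rank: 10, pile: 7] → row = 1, pile = 7 → Out. [owner: Cal, row: 6, rank: 10, pile: 6] → row = 6, pile = 6 → Out.

In, Out, Out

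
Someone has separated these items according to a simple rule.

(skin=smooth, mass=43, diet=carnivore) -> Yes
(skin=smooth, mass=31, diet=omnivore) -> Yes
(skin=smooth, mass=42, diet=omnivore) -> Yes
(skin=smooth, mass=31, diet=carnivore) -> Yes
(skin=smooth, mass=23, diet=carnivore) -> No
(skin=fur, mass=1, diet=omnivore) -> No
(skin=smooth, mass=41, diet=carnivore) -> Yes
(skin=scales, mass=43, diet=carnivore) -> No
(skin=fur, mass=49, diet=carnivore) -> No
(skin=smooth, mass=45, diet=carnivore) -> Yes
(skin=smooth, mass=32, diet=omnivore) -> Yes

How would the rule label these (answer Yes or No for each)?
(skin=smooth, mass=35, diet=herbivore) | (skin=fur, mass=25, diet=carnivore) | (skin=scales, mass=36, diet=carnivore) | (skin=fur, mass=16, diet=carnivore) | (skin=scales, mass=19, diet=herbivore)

The common property of the 'Yes' items is: skin is smooth AND mass ≥ 31. No 'No' item has it.
Yes: (skin=smooth, mass=35, diet=herbivore), since skin is smooth, mass = 35.
No: (skin=fur, mass=25, diet=carnivore), since skin is fur, mass = 25.
No: (skin=scales, mass=36, diet=carnivore), since skin is scales, mass = 36.
No: (skin=fur, mass=16, diet=carnivore), since skin is fur, mass = 16.
No: (skin=scales, mass=19, diet=herbivore), since skin is scales, mass = 19.

Yes, No, No, No, No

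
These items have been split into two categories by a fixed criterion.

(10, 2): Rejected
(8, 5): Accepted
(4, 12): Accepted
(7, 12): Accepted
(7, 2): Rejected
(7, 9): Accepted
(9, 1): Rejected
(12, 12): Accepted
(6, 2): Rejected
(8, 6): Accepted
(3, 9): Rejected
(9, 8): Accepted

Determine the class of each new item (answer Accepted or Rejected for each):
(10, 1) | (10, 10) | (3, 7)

One predicate separates the groups cleanly: sum ≥ 13.

Rejected, Accepted, Rejected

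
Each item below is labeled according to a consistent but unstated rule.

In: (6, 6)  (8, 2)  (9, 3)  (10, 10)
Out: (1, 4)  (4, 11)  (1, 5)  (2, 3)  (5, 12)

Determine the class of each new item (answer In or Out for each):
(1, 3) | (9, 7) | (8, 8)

Out, In, In

Every 'In' example satisfies: first ≥ 6. None of the 'Out' examples do.
(1, 3) — first 1, hence Out.
(9, 7) — first 9, hence In.
(8, 8) — first 8, hence In.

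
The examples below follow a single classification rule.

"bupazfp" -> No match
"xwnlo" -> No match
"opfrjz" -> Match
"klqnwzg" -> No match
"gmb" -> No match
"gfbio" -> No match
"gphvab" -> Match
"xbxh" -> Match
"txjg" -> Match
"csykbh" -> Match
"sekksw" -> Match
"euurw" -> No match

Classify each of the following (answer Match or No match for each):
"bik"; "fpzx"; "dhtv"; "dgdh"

No match, Match, Match, Match

Checking candidate rules against both groups, what survives is: even length.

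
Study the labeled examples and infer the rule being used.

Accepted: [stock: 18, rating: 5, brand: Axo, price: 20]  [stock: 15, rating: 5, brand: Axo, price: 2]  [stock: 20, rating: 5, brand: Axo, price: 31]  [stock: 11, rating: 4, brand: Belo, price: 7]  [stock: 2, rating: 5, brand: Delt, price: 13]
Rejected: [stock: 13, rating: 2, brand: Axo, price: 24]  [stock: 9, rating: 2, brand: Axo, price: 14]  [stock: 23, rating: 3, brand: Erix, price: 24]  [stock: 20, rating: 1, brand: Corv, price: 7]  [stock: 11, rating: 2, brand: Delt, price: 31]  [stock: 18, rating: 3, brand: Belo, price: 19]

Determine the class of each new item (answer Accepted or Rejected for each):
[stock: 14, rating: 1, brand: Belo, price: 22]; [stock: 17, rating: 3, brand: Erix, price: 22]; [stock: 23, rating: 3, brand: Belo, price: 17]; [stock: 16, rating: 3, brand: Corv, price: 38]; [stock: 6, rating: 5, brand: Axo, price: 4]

Rejected, Rejected, Rejected, Rejected, Accepted

Every 'Accepted' example satisfies: rating ≥ 4. None of the 'Rejected' examples do.
[stock: 14, rating: 1, brand: Belo, price: 22]: rating = 1, does not pass → Rejected.
[stock: 17, rating: 3, brand: Erix, price: 22]: rating = 3, does not pass → Rejected.
[stock: 23, rating: 3, brand: Belo, price: 17]: rating = 3, does not pass → Rejected.
[stock: 16, rating: 3, brand: Corv, price: 38]: rating = 3, does not pass → Rejected.
[stock: 6, rating: 5, brand: Axo, price: 4]: rating = 5, has this property → Accepted.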